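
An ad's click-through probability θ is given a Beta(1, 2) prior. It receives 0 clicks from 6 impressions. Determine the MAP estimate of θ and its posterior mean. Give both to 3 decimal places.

MAP estimate = 0.000, posterior mean = 0.111

Posterior: Beta(1+0, 2+6) = Beta(1, 8).
Since α = 1 ≤ 1 and β > 1, the Beta density is monotone decreasing on [0,1]; the mode is at 0.
Mean = 1/(1+8) = 0.111.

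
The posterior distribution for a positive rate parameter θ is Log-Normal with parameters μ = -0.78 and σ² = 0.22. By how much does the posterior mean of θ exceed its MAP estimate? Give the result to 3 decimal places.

Mode = exp(μ − σ²) = exp(-1.00) = 0.368.
Mean = exp(μ + σ²/2) = exp(-0.670) = 0.512.
Difference = 0.512 − 0.368 = 0.144.
The posterior is right-skewed, so the mean exceeds the mode.

0.144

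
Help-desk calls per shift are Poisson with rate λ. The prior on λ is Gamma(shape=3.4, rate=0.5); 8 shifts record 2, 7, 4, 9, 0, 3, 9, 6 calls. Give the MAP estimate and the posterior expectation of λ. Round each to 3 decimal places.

Σ counts = 40. Posterior: Gamma(shape = 3.4+40 = 43.4, rate = 0.5+8 = 8.5).
Mode = (α−1)/β = 42.4/8.5 = 4.988.
Mean = α/β = 43.4/8.5 = 5.106.

MAP estimate = 4.988, posterior expectation = 5.106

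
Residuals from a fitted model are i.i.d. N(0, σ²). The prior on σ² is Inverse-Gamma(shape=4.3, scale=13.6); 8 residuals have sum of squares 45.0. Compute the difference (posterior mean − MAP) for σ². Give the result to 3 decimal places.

Posterior: Inverse-Gamma(shape = 4.3+8/2 = 8.3, scale = 13.6+45.0/2 = 36.1).
Mode = β/(α+1) = 36.1/9.3 = 3.882.
Mean = β/(α−1) = 36.1/7.3 = 4.945.
Difference = 4.945 − 3.882 = 1.063.
Mean > mode: the posterior has a right tail.

1.063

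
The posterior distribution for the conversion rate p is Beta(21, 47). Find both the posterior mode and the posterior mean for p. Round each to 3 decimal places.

Mode = (21−1)/(21+47−2) = 20/66 = 0.303.
Mean = 21/(21+47) = 21/68 = 0.309.
Mean > mode: the posterior has a right tail.

MAP = 0.303, posterior mean = 0.309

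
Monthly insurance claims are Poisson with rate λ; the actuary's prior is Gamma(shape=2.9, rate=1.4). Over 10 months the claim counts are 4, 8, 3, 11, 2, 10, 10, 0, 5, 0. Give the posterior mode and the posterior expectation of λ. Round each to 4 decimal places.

MAP: 4.8158. Posterior mean: 4.9035.

Σ counts = 53. Posterior: Gamma(shape = 2.9+53 = 55.9, rate = 1.4+10 = 11.4).
Mode = (α−1)/β = 54.9/11.4 = 4.8158.
Mean = α/β = 55.9/11.4 = 4.9035.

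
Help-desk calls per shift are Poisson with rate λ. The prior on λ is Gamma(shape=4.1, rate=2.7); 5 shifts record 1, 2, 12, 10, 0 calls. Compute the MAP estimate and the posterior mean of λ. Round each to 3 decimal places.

MAP estimate = 3.649, posterior mean = 3.779

Σ counts = 25. Posterior: Gamma(shape = 4.1+25 = 29.1, rate = 2.7+5 = 7.7).
Mode = (α−1)/β = 28.1/7.7 = 3.649.
Mean = α/β = 29.1/7.7 = 3.779.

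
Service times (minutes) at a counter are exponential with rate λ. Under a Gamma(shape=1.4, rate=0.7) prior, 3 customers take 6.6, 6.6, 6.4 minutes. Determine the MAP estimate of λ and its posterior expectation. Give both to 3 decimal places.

Σ times = 19.6. Posterior: Gamma(shape = 1.4+3 = 4.4, rate = 0.7+19.6 = 20.3).
Mode = (α−1)/β = 3.4/20.3 = 0.167.
Mean = α/β = 4.4/20.3 = 0.217.

MAP = 0.167, posterior mean = 0.217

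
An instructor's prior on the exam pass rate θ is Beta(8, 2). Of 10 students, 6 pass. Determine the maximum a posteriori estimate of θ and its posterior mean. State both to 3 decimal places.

θ_MAP = 0.722, E[θ|data] = 0.700

Posterior: Beta(8+6, 2+4) = Beta(14, 6).
Mode = (14−1)/(14+6−2) = 13/18 = 0.722.
Mean = 14/(14+6) = 14/20 = 0.700.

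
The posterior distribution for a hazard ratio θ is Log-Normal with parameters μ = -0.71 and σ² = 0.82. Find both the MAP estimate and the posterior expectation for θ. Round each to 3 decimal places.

θ_MAP = 0.217, E[θ|data] = 0.741

Mode = exp(μ − σ²) = exp(-1.53) = 0.217.
Mean = exp(μ + σ²/2) = exp(-0.300) = 0.741.
The mean is pulled above the mode by the posterior's right skew.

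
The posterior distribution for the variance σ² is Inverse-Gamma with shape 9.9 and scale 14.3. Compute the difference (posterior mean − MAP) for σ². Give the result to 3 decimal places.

0.295

Mode = β/(α+1) = 14.3/10.9 = 1.312.
Mean = β/(α−1) = 14.3/8.9 = 1.607.
Difference = 1.607 − 1.312 = 0.295.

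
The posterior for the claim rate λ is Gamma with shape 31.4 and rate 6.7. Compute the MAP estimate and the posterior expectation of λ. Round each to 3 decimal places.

λ_MAP = 4.537, E[λ|data] = 4.687

Mode = (α−1)/β = 30.4/6.7 = 4.537.
Mean = α/β = 31.4/6.7 = 4.687.
Mean > mode: the posterior has a right tail.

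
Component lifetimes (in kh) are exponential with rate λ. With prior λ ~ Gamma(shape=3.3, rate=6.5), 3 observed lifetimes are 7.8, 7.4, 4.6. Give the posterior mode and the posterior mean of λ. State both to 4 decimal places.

λ_MAP = 0.2015, E[λ|data] = 0.2395

Σ times = 19.8. Posterior: Gamma(shape = 3.3+3 = 6.3, rate = 6.5+19.8 = 26.3).
Mode = (α−1)/β = 5.3/26.3 = 0.2015.
Mean = α/β = 6.3/26.3 = 0.2395.
The mean is pulled above the mode by the posterior's right skew.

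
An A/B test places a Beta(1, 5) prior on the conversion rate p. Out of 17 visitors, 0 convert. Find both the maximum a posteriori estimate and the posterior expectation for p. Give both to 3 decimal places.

Posterior: Beta(1+0, 5+17) = Beta(1, 22).
Since α = 1 ≤ 1 and β > 1, the Beta density is monotone decreasing on [0,1]; the mode is at 0.
Mean = 1/(1+22) = 0.043.
Mean > mode: the posterior has a right tail.

MAP = 0.000, posterior mean = 0.043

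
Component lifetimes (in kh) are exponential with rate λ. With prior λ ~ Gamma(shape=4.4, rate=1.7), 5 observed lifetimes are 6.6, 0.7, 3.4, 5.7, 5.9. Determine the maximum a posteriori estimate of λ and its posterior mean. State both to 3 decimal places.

maximum a posteriori estimate = 0.350, posterior mean = 0.392

Σ times = 22.3. Posterior: Gamma(shape = 4.4+5 = 9.4, rate = 1.7+22.3 = 24.0).
Mode = (α−1)/β = 8.4/24.0 = 0.350.
Mean = α/β = 9.4/24.0 = 0.392.
Right-skewed posterior ⇒ mode < mean.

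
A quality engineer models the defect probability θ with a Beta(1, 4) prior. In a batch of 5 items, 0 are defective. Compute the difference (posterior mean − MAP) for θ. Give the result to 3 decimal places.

0.100

Posterior: Beta(1+0, 4+5) = Beta(1, 9).
Since α = 1 ≤ 1 and β > 1, the Beta density is monotone decreasing on [0,1]; the mode is at 0.
Mean = 1/(1+9) = 0.100.
Difference = 0.100 − 0.000 = 0.100.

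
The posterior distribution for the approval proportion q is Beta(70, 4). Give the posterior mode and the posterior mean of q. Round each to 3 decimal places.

Mode = (70−1)/(70+4−2) = 69/72 = 0.958.
Mean = 70/(70+4) = 70/74 = 0.946.

MAP = 0.958; posterior mean = 0.946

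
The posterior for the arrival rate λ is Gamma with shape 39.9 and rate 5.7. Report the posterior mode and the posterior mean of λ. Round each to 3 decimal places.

MAP = 6.825, posterior mean = 7.000

Mode = (α−1)/β = 38.9/5.7 = 6.825.
Mean = α/β = 39.9/5.7 = 7.000.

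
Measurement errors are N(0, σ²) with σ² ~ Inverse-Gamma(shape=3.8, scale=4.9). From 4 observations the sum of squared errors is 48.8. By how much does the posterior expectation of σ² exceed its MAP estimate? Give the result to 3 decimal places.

1.795

Posterior: Inverse-Gamma(shape = 3.8+4/2 = 5.8, scale = 4.9+48.8/2 = 29.3).
Mode = β/(α+1) = 29.3/6.8 = 4.309.
Mean = β/(α−1) = 29.3/4.8 = 6.104.
Difference = 6.104 − 4.309 = 1.795.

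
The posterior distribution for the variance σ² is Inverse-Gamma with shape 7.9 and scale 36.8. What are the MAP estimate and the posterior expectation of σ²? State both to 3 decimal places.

Mode = β/(α+1) = 36.8/8.9 = 4.135.
Mean = β/(α−1) = 36.8/6.9 = 5.333.

MAP = 4.135; posterior mean = 5.333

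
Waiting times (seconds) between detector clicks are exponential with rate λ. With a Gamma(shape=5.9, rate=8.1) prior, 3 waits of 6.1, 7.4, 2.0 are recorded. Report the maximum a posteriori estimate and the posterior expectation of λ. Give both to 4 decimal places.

maximum a posteriori estimate = 0.3347, posterior expectation = 0.3771

Σ times = 15.5. Posterior: Gamma(shape = 5.9+3 = 8.9, rate = 8.1+15.5 = 23.6).
Mode = (α−1)/β = 7.9/23.6 = 0.3347.
Mean = α/β = 8.9/23.6 = 0.3771.
Mean > mode: the posterior has a right tail.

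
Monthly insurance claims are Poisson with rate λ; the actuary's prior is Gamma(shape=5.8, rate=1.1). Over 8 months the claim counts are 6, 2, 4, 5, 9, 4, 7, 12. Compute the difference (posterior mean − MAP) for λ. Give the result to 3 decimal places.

0.110

Σ counts = 49. Posterior: Gamma(shape = 5.8+49 = 54.8, rate = 1.1+8 = 9.1).
Mode = (α−1)/β = 53.8/9.1 = 5.912.
Mean = α/β = 54.8/9.1 = 6.022.
Difference = 6.022 − 5.912 = 0.110.
The posterior is right-skewed, so the mean exceeds the mode.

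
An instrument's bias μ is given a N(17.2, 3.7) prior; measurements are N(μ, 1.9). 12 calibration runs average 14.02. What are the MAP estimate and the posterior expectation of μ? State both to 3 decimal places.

MAP: 14.150. Posterior mean: 14.150.

Posterior for μ is Normal. Precision-weighted mean: (1/3.7·17.2 + 12/1.9·14.02) / (1/3.7 + 12/1.9) = 14.150.
A Normal posterior is symmetric, so mode = mean.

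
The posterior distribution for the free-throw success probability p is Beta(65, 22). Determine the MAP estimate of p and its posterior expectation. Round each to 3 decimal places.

Mode = (65−1)/(65+22−2) = 64/85 = 0.753.
Mean = 65/(65+22) = 65/87 = 0.747.

MAP = 0.753; posterior mean = 0.747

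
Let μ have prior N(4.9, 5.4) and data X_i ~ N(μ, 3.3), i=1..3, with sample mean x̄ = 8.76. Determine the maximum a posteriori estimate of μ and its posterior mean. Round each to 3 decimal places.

MAP: 8.107. Posterior mean: 8.107.

Posterior for μ is Normal. Precision-weighted mean: (1/5.4·4.9 + 3/3.3·8.76) / (1/5.4 + 3/3.3) = 8.107.
A Normal posterior is symmetric, so mode = mean.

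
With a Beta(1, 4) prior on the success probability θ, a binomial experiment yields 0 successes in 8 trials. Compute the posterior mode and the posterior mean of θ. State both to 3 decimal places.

Posterior: Beta(1+0, 4+8) = Beta(1, 12).
Since α = 1 ≤ 1 and β > 1, the Beta density is monotone decreasing on [0,1]; the mode is at 0.
Mean = 1/(1+12) = 0.077.

MAP: 0.000. Posterior mean: 0.077.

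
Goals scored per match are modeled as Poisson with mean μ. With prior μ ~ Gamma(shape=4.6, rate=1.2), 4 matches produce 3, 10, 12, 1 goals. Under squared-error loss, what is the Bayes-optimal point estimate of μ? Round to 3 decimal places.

5.885

Σ counts = 26. Posterior: Gamma(shape = 4.6+26 = 30.6, rate = 1.2+4 = 5.2).
Mode = (α−1)/β = 29.6/5.2 = 5.692.
Mean = α/β = 30.6/5.2 = 5.885.
Squared-error loss ⇒ the optimal estimator is the posterior mean.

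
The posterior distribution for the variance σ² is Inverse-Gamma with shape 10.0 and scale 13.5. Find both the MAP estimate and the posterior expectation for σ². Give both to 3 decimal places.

MAP: 1.227. Posterior mean: 1.500.

Mode = β/(α+1) = 13.5/11.0 = 1.227.
Mean = β/(α−1) = 13.5/9.0 = 1.500.
Mean > mode: the posterior has a right tail.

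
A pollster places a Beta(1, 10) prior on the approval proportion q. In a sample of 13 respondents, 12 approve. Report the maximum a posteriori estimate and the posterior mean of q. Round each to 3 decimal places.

Posterior: Beta(1+12, 10+1) = Beta(13, 11).
Mode = (13−1)/(13+11−2) = 12/22 = 0.545.
Mean = 13/(13+11) = 13/24 = 0.542.
Mode > mean: the posterior has a left tail.

MAP = 0.545; posterior mean = 0.542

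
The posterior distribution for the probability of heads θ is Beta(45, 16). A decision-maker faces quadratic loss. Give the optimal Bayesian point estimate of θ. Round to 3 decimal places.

0.738

Mode = (45−1)/(45+16−2) = 44/59 = 0.746.
Mean = 45/(45+16) = 45/61 = 0.738.
Quadratic loss ⇒ the optimal estimator is the posterior mean.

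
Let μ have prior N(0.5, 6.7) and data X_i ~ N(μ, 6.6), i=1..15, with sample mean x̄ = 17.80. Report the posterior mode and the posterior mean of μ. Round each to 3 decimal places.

MAP = 16.734; posterior mean = 16.734

Posterior for μ is Normal. Precision-weighted mean: (1/6.7·0.5 + 15/6.6·17.80) / (1/6.7 + 15/6.6) = 16.734.
A Normal posterior is symmetric, so mode = mean.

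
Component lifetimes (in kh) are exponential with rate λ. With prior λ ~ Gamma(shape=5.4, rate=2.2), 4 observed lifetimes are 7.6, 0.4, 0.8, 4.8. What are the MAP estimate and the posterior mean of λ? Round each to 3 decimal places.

MAP = 0.532, posterior mean = 0.595

Σ times = 13.6. Posterior: Gamma(shape = 5.4+4 = 9.4, rate = 2.2+13.6 = 15.8).
Mode = (α−1)/β = 8.4/15.8 = 0.532.
Mean = α/β = 9.4/15.8 = 0.595.
The mean is pulled above the mode by the posterior's right skew.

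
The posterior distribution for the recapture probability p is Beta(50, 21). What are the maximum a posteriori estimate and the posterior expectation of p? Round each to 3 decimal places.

Mode = (50−1)/(50+21−2) = 49/69 = 0.710.
Mean = 50/(50+21) = 50/71 = 0.704.
The posterior is left-skewed, so the mode exceeds the mean.

maximum a posteriori estimate = 0.710, posterior expectation = 0.704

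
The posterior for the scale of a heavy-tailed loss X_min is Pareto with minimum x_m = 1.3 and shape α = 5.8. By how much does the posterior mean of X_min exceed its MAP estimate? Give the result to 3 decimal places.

The Pareto density is strictly decreasing on [x_m, ∞), so the mode is x_m = 1.300.
Mean = α·x_m/(α−1) = 5.8·1.3/4.8 = 1.571.
Difference = 1.571 − 1.300 = 0.271.

0.271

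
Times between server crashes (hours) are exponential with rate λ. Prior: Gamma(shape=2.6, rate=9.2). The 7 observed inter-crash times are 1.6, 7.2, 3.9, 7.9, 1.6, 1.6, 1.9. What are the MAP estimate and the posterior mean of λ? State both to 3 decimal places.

Σ times = 25.7. Posterior: Gamma(shape = 2.6+7 = 9.6, rate = 9.2+25.7 = 34.9).
Mode = (α−1)/β = 8.6/34.9 = 0.246.
Mean = α/β = 9.6/34.9 = 0.275.

MAP = 0.246; posterior mean = 0.275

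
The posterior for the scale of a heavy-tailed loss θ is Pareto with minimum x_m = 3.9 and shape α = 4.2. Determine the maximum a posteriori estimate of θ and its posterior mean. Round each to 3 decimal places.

maximum a posteriori estimate = 3.900, posterior mean = 5.119

The Pareto density is strictly decreasing on [x_m, ∞), so the mode is x_m = 3.900.
Mean = α·x_m/(α−1) = 4.2·3.9/3.2 = 5.119.
The mean is pulled above the mode by the posterior's right skew.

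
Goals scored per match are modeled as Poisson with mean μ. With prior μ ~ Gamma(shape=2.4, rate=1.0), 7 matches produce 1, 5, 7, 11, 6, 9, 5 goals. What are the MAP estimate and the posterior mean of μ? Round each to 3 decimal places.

Σ counts = 44. Posterior: Gamma(shape = 2.4+44 = 46.4, rate = 1.0+7 = 8.0).
Mode = (α−1)/β = 45.4/8.0 = 5.675.
Mean = α/β = 46.4/8.0 = 5.800.

MAP = 5.675; posterior mean = 5.800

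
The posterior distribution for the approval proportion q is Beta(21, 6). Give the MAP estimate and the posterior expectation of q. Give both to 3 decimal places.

Mode = (21−1)/(21+6−2) = 20/25 = 0.800.
Mean = 21/(21+6) = 21/27 = 0.778.
Left-skewed posterior ⇒ mean < mode.

MAP = 0.800; posterior mean = 0.778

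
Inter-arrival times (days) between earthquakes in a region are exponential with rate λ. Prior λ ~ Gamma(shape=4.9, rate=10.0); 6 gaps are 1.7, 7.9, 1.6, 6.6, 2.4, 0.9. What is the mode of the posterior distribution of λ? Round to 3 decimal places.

0.318

Σ times = 21.1. Posterior: Gamma(shape = 4.9+6 = 10.9, rate = 10.0+21.1 = 31.1).
Mode = (α−1)/β = 9.9/31.1 = 0.318.
Mean = α/β = 10.9/31.1 = 0.350.
This is the posterior mode — the MAP estimate.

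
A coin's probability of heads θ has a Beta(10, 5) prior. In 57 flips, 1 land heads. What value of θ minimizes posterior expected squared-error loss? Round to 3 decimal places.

0.153

Posterior: Beta(10+1, 5+56) = Beta(11, 61).
Mode = (11−1)/(11+61−2) = 10/70 = 0.143.
Mean = 11/(11+61) = 11/72 = 0.153.
Squared-error loss ⇒ the optimal estimator is the posterior mean.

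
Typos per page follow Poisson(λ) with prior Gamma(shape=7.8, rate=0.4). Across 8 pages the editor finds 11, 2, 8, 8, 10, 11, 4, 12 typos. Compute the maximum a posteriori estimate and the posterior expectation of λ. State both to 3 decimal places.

Σ counts = 66. Posterior: Gamma(shape = 7.8+66 = 73.8, rate = 0.4+8 = 8.4).
Mode = (α−1)/β = 72.8/8.4 = 8.667.
Mean = α/β = 73.8/8.4 = 8.786.

MAP = 8.667, posterior mean = 8.786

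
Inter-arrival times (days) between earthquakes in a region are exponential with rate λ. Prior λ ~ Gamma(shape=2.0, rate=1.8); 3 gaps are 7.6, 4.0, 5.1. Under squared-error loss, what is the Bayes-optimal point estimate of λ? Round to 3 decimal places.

0.270

Σ times = 16.7. Posterior: Gamma(shape = 2.0+3 = 5.0, rate = 1.8+16.7 = 18.5).
Mode = (α−1)/β = 4.0/18.5 = 0.216.
Mean = α/β = 5.0/18.5 = 0.270.
Squared-error loss ⇒ the optimal estimator is the posterior mean.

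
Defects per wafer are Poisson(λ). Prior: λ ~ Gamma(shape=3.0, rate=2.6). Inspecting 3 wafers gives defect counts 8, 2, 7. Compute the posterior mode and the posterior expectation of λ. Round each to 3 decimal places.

Σ counts = 17. Posterior: Gamma(shape = 3.0+17 = 20.0, rate = 2.6+3 = 5.6).
Mode = (α−1)/β = 19.0/5.6 = 3.393.
Mean = α/β = 20.0/5.6 = 3.571.
The posterior is right-skewed, so the mean exceeds the mode.

λ_MAP = 3.393, E[λ|data] = 3.571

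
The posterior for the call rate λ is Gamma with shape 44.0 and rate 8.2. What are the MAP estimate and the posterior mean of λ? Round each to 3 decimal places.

MAP: 5.244. Posterior mean: 5.366.

Mode = (α−1)/β = 43.0/8.2 = 5.244.
Mean = α/β = 44.0/8.2 = 5.366.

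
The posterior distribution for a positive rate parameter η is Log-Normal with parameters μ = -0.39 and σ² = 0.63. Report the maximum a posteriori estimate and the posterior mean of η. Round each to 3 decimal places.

Mode = exp(μ − σ²) = exp(-1.02) = 0.361.
Mean = exp(μ + σ²/2) = exp(-0.075) = 0.928.
The mean is pulled above the mode by the posterior's right skew.

maximum a posteriori estimate = 0.361, posterior mean = 0.928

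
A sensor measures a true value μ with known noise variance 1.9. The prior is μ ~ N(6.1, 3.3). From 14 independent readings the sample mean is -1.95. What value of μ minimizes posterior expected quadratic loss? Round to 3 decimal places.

Posterior for μ is Normal. Precision-weighted mean: (1/3.3·6.1 + 14/1.9·-1.95) / (1/3.3 + 14/1.9) = -1.632.
A Normal posterior is symmetric, so mode = mean.
Quadratic loss ⇒ the optimal estimator is the posterior mean.

-1.632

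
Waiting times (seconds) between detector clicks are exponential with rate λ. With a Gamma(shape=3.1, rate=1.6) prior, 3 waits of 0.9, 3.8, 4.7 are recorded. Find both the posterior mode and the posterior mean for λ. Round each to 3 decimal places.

Σ times = 9.4. Posterior: Gamma(shape = 3.1+3 = 6.1, rate = 1.6+9.4 = 11.0).
Mode = (α−1)/β = 5.1/11.0 = 0.464.
Mean = α/β = 6.1/11.0 = 0.555.

posterior mode = 0.464, posterior mean = 0.555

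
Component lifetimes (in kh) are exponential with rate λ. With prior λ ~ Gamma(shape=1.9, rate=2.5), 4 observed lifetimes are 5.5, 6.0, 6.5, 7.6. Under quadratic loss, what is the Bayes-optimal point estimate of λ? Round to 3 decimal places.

Σ times = 25.6. Posterior: Gamma(shape = 1.9+4 = 5.9, rate = 2.5+25.6 = 28.1).
Mode = (α−1)/β = 4.9/28.1 = 0.174.
Mean = α/β = 5.9/28.1 = 0.210.
Quadratic loss ⇒ the optimal estimator is the posterior mean.

0.210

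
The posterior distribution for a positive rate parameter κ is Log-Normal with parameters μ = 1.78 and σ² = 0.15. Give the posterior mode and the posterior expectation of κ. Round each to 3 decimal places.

κ_MAP = 5.104, E[κ|data] = 6.392

Mode = exp(μ − σ²) = exp(1.63) = 5.104.
Mean = exp(μ + σ²/2) = exp(1.855) = 6.392.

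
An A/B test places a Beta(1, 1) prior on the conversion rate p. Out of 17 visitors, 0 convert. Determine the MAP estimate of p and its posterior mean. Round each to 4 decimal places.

Posterior: Beta(1+0, 1+17) = Beta(1, 18).
Since α = 1 ≤ 1 and β > 1, the Beta density is monotone decreasing on [0,1]; the mode is at 0.
Mean = 1/(1+18) = 0.0526.

MAP estimate = 0.0000, posterior mean = 0.0526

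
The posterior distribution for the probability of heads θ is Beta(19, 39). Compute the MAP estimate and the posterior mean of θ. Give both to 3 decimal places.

MAP estimate = 0.321, posterior mean = 0.328

Mode = (19−1)/(19+39−2) = 18/56 = 0.321.
Mean = 19/(19+39) = 19/58 = 0.328.
The mean is pulled above the mode by the posterior's right skew.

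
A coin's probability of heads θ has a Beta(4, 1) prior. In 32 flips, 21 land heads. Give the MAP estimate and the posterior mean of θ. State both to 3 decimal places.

Posterior: Beta(4+21, 1+11) = Beta(25, 12).
Mode = (25−1)/(25+12−2) = 24/35 = 0.686.
Mean = 25/(25+12) = 25/37 = 0.676.

MAP: 0.686. Posterior mean: 0.676.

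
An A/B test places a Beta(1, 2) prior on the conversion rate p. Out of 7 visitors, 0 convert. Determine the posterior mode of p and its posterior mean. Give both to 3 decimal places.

MAP = 0.000, posterior mean = 0.100

Posterior: Beta(1+0, 2+7) = Beta(1, 9).
Since α = 1 ≤ 1 and β > 1, the Beta density is monotone decreasing on [0,1]; the mode is at 0.
Mean = 1/(1+9) = 0.100.
Right-skewed posterior ⇒ mode < mean.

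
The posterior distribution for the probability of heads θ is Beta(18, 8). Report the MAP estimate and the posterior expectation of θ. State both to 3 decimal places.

θ_MAP = 0.708, E[θ|data] = 0.692

Mode = (18−1)/(18+8−2) = 17/24 = 0.708.
Mean = 18/(18+8) = 18/26 = 0.692.
Mode > mean: the posterior has a left tail.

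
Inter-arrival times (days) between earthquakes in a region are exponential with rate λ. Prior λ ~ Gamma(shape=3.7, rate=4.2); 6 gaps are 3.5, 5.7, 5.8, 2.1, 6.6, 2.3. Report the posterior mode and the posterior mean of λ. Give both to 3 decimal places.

Σ times = 26.0. Posterior: Gamma(shape = 3.7+6 = 9.7, rate = 4.2+26.0 = 30.2).
Mode = (α−1)/β = 8.7/30.2 = 0.288.
Mean = α/β = 9.7/30.2 = 0.321.

posterior mode = 0.288, posterior mean = 0.321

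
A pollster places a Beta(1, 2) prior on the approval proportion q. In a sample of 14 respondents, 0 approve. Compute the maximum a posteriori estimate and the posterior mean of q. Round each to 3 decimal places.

Posterior: Beta(1+0, 2+14) = Beta(1, 16).
Since α = 1 ≤ 1 and β > 1, the Beta density is monotone decreasing on [0,1]; the mode is at 0.
Mean = 1/(1+16) = 0.059.
Right-skewed posterior ⇒ mode < mean.

MAP = 0.000, posterior mean = 0.059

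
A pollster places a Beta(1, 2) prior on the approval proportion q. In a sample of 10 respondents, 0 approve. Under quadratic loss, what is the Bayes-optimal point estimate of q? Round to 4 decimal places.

0.0769

Posterior: Beta(1+0, 2+10) = Beta(1, 12).
Since α = 1 ≤ 1 and β > 1, the Beta density is monotone decreasing on [0,1]; the mode is at 0.
Mean = 1/(1+12) = 0.0769.
Quadratic loss ⇒ the optimal estimator is the posterior mean.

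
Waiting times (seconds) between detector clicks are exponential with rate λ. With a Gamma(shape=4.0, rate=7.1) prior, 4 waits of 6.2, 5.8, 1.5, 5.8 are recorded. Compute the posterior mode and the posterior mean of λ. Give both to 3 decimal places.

Σ times = 19.3. Posterior: Gamma(shape = 4.0+4 = 8.0, rate = 7.1+19.3 = 26.4).
Mode = (α−1)/β = 7.0/26.4 = 0.265.
Mean = α/β = 8.0/26.4 = 0.303.

MAP = 0.265; posterior mean = 0.303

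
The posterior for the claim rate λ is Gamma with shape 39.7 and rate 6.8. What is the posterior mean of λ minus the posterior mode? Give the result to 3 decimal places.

Mode = (α−1)/β = 38.7/6.8 = 5.691.
Mean = α/β = 39.7/6.8 = 5.838.
Difference = 5.838 − 5.691 = 0.147.
The posterior is right-skewed, so the mean exceeds the mode.

0.147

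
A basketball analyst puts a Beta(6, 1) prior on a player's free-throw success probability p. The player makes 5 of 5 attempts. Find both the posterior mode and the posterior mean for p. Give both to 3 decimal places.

Posterior: Beta(6+5, 1+0) = Beta(11, 1).
Since β = 1 ≤ 1 and α > 1, the Beta density is monotone increasing on [0,1]; the mode is at 1.
Mean = 11/(11+1) = 0.917.

MAP = 1.000, posterior mean = 0.917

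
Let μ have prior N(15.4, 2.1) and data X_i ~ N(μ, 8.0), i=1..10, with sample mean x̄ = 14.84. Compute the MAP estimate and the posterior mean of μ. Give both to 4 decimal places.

MAP: 14.9945. Posterior mean: 14.9945.

Posterior for μ is Normal. Precision-weighted mean: (1/2.1·15.4 + 10/8.0·14.84) / (1/2.1 + 10/8.0) = 14.9945.
A Normal posterior is symmetric, so mode = mean.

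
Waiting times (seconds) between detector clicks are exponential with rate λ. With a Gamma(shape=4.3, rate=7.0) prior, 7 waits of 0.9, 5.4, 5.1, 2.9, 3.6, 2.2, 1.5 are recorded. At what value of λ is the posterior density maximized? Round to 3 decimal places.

0.360

Σ times = 21.6. Posterior: Gamma(shape = 4.3+7 = 11.3, rate = 7.0+21.6 = 28.6).
Mode = (α−1)/β = 10.3/28.6 = 0.360.
Mean = α/β = 11.3/28.6 = 0.395.
This is the posterior mode — the MAP estimate.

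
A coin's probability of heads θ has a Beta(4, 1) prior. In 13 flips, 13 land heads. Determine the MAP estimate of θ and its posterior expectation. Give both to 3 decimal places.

θ_MAP = 1.000, E[θ|data] = 0.944

Posterior: Beta(4+13, 1+0) = Beta(17, 1).
Since β = 1 ≤ 1 and α > 1, the Beta density is monotone increasing on [0,1]; the mode is at 1.
Mean = 17/(17+1) = 0.944.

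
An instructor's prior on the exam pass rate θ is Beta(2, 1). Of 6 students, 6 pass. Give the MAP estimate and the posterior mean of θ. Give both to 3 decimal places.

MAP estimate = 1.000, posterior mean = 0.889

Posterior: Beta(2+6, 1+0) = Beta(8, 1).
Since β = 1 ≤ 1 and α > 1, the Beta density is monotone increasing on [0,1]; the mode is at 1.
Mean = 8/(8+1) = 0.889.
Mode > mean: the posterior has a left tail.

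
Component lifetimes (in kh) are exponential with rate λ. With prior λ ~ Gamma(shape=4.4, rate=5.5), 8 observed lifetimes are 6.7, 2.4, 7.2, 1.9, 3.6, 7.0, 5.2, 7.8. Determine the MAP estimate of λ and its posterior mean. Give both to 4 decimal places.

Σ times = 41.8. Posterior: Gamma(shape = 4.4+8 = 12.4, rate = 5.5+41.8 = 47.3).
Mode = (α−1)/β = 11.4/47.3 = 0.2410.
Mean = α/β = 12.4/47.3 = 0.2622.

λ_MAP = 0.2410, E[λ|data] = 0.2622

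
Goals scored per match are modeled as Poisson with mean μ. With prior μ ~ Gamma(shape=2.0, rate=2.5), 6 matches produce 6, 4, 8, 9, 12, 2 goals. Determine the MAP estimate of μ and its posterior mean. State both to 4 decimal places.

MAP: 4.9412. Posterior mean: 5.0588.

Σ counts = 41. Posterior: Gamma(shape = 2.0+41 = 43.0, rate = 2.5+6 = 8.5).
Mode = (α−1)/β = 42.0/8.5 = 4.9412.
Mean = α/β = 43.0/8.5 = 5.0588.
Mean > mode: the posterior has a right tail.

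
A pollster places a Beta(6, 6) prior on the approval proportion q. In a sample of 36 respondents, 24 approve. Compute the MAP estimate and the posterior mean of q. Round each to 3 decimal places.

Posterior: Beta(6+24, 6+12) = Beta(30, 18).
Mode = (30−1)/(30+18−2) = 29/46 = 0.630.
Mean = 30/(30+18) = 30/48 = 0.625.
Left-skewed posterior ⇒ mean < mode.

MAP estimate = 0.630, posterior mean = 0.625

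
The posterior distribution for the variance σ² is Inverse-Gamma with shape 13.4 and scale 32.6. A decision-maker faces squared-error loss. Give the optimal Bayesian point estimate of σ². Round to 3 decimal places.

Mode = β/(α+1) = 32.6/14.4 = 2.264.
Mean = β/(α−1) = 32.6/12.4 = 2.629.
Squared-error loss ⇒ the optimal estimator is the posterior mean.

2.629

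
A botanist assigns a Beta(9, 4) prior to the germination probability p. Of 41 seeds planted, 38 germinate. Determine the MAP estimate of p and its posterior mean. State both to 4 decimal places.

Posterior: Beta(9+38, 4+3) = Beta(47, 7).
Mode = (47−1)/(47+7−2) = 46/52 = 0.8846.
Mean = 47/(47+7) = 47/54 = 0.8704.
The mean is pulled below the mode by the posterior's left skew.

MAP = 0.8846, posterior mean = 0.8704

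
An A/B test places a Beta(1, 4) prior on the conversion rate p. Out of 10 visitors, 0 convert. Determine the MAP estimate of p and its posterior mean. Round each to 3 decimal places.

MAP estimate = 0.000, posterior mean = 0.067

Posterior: Beta(1+0, 4+10) = Beta(1, 14).
Since α = 1 ≤ 1 and β > 1, the Beta density is monotone decreasing on [0,1]; the mode is at 0.
Mean = 1/(1+14) = 0.067.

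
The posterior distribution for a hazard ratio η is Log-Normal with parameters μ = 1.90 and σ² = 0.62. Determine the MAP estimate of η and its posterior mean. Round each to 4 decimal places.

MAP estimate = 3.5966, posterior mean = 9.1157

Mode = exp(μ − σ²) = exp(1.28) = 3.5966.
Mean = exp(μ + σ²/2) = exp(2.210) = 9.1157.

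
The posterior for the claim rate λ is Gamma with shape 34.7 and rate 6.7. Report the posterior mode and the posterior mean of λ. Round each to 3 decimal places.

Mode = (α−1)/β = 33.7/6.7 = 5.030.
Mean = α/β = 34.7/6.7 = 5.179.
The mean is pulled above the mode by the posterior's right skew.

λ_MAP = 5.030, E[λ|data] = 5.179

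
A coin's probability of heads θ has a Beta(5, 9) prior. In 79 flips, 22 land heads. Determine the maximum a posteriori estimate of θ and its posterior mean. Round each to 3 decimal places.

Posterior: Beta(5+22, 9+57) = Beta(27, 66).
Mode = (27−1)/(27+66−2) = 26/91 = 0.286.
Mean = 27/(27+66) = 27/93 = 0.290.

MAP: 0.286. Posterior mean: 0.290.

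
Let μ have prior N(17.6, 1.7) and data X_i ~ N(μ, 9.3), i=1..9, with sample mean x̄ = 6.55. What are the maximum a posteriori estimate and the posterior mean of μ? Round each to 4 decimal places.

Posterior for μ is Normal. Precision-weighted mean: (1/1.7·17.6 + 9/9.3·6.55) / (1/1.7 + 9/9.3) = 10.7274.
A Normal posterior is symmetric, so mode = mean.

maximum a posteriori estimate = 10.7274, posterior mean = 10.7274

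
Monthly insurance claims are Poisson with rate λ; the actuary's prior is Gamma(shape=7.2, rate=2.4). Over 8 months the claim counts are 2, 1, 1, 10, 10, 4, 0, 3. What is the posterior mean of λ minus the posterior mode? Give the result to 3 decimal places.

Σ counts = 31. Posterior: Gamma(shape = 7.2+31 = 38.2, rate = 2.4+8 = 10.4).
Mode = (α−1)/β = 37.2/10.4 = 3.577.
Mean = α/β = 38.2/10.4 = 3.673.
Difference = 3.673 − 3.577 = 0.096.
The mean is pulled above the mode by the posterior's right skew.

0.096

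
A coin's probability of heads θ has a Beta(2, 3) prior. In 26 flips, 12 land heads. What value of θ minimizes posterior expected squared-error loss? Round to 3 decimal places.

Posterior: Beta(2+12, 3+14) = Beta(14, 17).
Mode = (14−1)/(14+17−2) = 13/29 = 0.448.
Mean = 14/(14+17) = 14/31 = 0.452.
Squared-error loss ⇒ the optimal estimator is the posterior mean.

0.452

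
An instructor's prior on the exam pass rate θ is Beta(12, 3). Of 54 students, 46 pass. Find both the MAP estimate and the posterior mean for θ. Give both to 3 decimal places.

Posterior: Beta(12+46, 3+8) = Beta(58, 11).
Mode = (58−1)/(58+11−2) = 57/67 = 0.851.
Mean = 58/(58+11) = 58/69 = 0.841.

MAP = 0.851, posterior mean = 0.841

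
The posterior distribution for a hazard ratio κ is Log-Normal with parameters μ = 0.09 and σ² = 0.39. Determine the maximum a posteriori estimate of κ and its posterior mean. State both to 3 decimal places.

κ_MAP = 0.741, E[κ|data] = 1.330

Mode = exp(μ − σ²) = exp(-0.30) = 0.741.
Mean = exp(μ + σ²/2) = exp(0.285) = 1.330.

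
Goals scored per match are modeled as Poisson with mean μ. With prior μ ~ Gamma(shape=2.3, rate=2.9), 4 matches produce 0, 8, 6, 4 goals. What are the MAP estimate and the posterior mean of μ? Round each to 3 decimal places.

Σ counts = 18. Posterior: Gamma(shape = 2.3+18 = 20.3, rate = 2.9+4 = 6.9).
Mode = (α−1)/β = 19.3/6.9 = 2.797.
Mean = α/β = 20.3/6.9 = 2.942.
Right-skewed posterior ⇒ mode < mean.

μ_MAP = 2.797, E[μ|data] = 2.942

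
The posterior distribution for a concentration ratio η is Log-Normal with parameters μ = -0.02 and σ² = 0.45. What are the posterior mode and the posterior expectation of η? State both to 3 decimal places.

Mode = exp(μ − σ²) = exp(-0.47) = 0.625.
Mean = exp(μ + σ²/2) = exp(0.205) = 1.228.
Right-skewed posterior ⇒ mode < mean.

posterior mode = 0.625, posterior expectation = 1.228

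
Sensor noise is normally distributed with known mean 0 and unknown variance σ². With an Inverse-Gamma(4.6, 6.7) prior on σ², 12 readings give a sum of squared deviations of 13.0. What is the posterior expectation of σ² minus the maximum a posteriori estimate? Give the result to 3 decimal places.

0.237

Posterior: Inverse-Gamma(shape = 4.6+12/2 = 10.6, scale = 6.7+13.0/2 = 13.2).
Mode = β/(α+1) = 13.2/11.6 = 1.138.
Mean = β/(α−1) = 13.2/9.6 = 1.375.
Difference = 1.375 − 1.138 = 0.237.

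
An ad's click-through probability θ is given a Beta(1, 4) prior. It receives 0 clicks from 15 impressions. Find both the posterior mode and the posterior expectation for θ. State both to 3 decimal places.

Posterior: Beta(1+0, 4+15) = Beta(1, 19).
Since α = 1 ≤ 1 and β > 1, the Beta density is monotone decreasing on [0,1]; the mode is at 0.
Mean = 1/(1+19) = 0.050.
Mean > mode: the posterior has a right tail.

MAP = 0.000, posterior mean = 0.050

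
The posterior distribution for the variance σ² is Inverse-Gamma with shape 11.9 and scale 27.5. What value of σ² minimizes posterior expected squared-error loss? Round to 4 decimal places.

Mode = β/(α+1) = 27.5/12.9 = 2.1318.
Mean = β/(α−1) = 27.5/10.9 = 2.5229.
Squared-error loss ⇒ the optimal estimator is the posterior mean.

2.5229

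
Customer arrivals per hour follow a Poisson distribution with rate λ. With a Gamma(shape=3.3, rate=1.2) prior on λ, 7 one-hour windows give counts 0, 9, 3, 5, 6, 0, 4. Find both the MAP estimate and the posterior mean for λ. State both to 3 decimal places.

MAP = 3.573; posterior mean = 3.695

Σ counts = 27. Posterior: Gamma(shape = 3.3+27 = 30.3, rate = 1.2+7 = 8.2).
Mode = (α−1)/β = 29.3/8.2 = 3.573.
Mean = α/β = 30.3/8.2 = 3.695.
The mean is pulled above the mode by the posterior's right skew.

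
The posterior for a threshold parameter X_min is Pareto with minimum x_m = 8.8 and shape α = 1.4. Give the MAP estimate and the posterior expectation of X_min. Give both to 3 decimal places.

MAP estimate = 8.800, posterior expectation = 30.800

The Pareto density is strictly decreasing on [x_m, ∞), so the mode is x_m = 8.800.
Mean = α·x_m/(α−1) = 1.4·8.8/0.4 = 30.800.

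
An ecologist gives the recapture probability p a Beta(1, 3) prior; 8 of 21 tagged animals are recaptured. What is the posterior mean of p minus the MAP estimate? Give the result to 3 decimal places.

Posterior: Beta(1+8, 3+13) = Beta(9, 16).
Mode = (9−1)/(9+16−2) = 8/23 = 0.348.
Mean = 9/(9+16) = 9/25 = 0.360.
Difference = 0.360 − 0.348 = 0.012.
Right-skewed posterior ⇒ mode < mean.

0.012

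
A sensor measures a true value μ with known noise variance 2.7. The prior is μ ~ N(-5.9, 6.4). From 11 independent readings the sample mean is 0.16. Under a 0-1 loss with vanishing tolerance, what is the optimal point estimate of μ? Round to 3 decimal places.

-0.064

Posterior for μ is Normal. Precision-weighted mean: (1/6.4·-5.9 + 11/2.7·0.16) / (1/6.4 + 11/2.7) = -0.064.
A Normal posterior is symmetric, so mode = mean.
This is the posterior mode — the MAP estimate.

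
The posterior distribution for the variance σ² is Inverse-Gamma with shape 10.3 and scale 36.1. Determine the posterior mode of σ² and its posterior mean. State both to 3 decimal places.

Mode = β/(α+1) = 36.1/11.3 = 3.195.
Mean = β/(α−1) = 36.1/9.3 = 3.882.

MAP = 3.195, posterior mean = 3.882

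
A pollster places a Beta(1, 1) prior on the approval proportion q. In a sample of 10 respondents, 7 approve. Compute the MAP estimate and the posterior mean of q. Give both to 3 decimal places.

MAP estimate = 0.700, posterior mean = 0.667

Posterior: Beta(1+7, 1+3) = Beta(8, 4).
Mode = (8−1)/(8+4−2) = 7/10 = 0.700.
With a flat prior the MAP equals the MLE, 7/10.
Mean = 8/(8+4) = 8/12 = 0.667.
The posterior is left-skewed, so the mode exceeds the mean.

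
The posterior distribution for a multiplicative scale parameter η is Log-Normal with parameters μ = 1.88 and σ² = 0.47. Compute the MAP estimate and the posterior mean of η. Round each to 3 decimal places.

Mode = exp(μ − σ²) = exp(1.41) = 4.096.
Mean = exp(μ + σ²/2) = exp(2.115) = 8.290.

η_MAP = 4.096, E[η|data] = 8.290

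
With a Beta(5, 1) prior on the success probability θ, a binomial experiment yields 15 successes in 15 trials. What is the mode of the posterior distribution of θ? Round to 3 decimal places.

1.000

Posterior: Beta(5+15, 1+0) = Beta(20, 1).
Since β = 1 ≤ 1 and α > 1, the Beta density is monotone increasing on [0,1]; the mode is at 1.
Mean = 20/(20+1) = 0.952.
This is the posterior mode — the MAP estimate.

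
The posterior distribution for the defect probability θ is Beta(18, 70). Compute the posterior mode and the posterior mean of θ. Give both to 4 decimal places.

MAP = 0.1977, posterior mean = 0.2045

Mode = (18−1)/(18+70−2) = 17/86 = 0.1977.
Mean = 18/(18+70) = 18/88 = 0.2045.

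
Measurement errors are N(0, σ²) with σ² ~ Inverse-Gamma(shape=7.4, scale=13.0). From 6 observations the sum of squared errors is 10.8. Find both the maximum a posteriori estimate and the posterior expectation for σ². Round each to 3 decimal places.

Posterior: Inverse-Gamma(shape = 7.4+6/2 = 10.4, scale = 13.0+10.8/2 = 18.4).
Mode = β/(α+1) = 18.4/11.4 = 1.614.
Mean = β/(α−1) = 18.4/9.4 = 1.957.
Mean > mode: the posterior has a right tail.

MAP = 1.614, posterior mean = 1.957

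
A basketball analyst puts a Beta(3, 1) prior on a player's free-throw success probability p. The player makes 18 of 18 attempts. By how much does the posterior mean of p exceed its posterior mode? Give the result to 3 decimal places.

Posterior: Beta(3+18, 1+0) = Beta(21, 1).
Since β = 1 ≤ 1 and α > 1, the Beta density is monotone increasing on [0,1]; the mode is at 1.
Mean = 21/(21+1) = 0.955.
Difference = 0.955 − 1.000 = -0.045.

-0.045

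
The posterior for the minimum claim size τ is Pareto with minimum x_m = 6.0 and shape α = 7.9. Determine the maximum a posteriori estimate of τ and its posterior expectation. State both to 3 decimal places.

The Pareto density is strictly decreasing on [x_m, ∞), so the mode is x_m = 6.000.
Mean = α·x_m/(α−1) = 7.9·6.0/6.9 = 6.870.

τ_MAP = 6.000, E[τ|data] = 6.870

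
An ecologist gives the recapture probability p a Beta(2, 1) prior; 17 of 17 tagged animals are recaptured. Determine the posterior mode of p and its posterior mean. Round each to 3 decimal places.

posterior mode = 1.000, posterior mean = 0.950

Posterior: Beta(2+17, 1+0) = Beta(19, 1).
Since β = 1 ≤ 1 and α > 1, the Beta density is monotone increasing on [0,1]; the mode is at 1.
Mean = 19/(19+1) = 0.950.
The mean is pulled below the mode by the posterior's left skew.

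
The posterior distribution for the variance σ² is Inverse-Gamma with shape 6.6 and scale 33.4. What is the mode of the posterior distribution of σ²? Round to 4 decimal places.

4.3947

Mode = β/(α+1) = 33.4/7.6 = 4.3947.
Mean = β/(α−1) = 33.4/5.6 = 5.9643.
This is the posterior mode — the MAP estimate.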